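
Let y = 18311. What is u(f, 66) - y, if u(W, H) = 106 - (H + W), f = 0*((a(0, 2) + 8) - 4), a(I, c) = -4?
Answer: -18271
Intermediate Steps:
f = 0 (f = 0*((-4 + 8) - 4) = 0*(4 - 4) = 0*0 = 0)
u(W, H) = 106 - H - W (u(W, H) = 106 + (-H - W) = 106 - H - W)
u(f, 66) - y = (106 - 1*66 - 1*0) - 1*18311 = (106 - 66 + 0) - 18311 = 40 - 18311 = -18271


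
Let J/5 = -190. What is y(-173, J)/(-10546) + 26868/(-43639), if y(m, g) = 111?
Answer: -288193857/460216894 ≈ -0.62621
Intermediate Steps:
J = -950 (J = 5*(-190) = -950)
y(-173, J)/(-10546) + 26868/(-43639) = 111/(-10546) + 26868/(-43639) = 111*(-1/10546) + 26868*(-1/43639) = -111/10546 - 26868/43639 = -288193857/460216894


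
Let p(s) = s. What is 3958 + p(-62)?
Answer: 3896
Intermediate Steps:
3958 + p(-62) = 3958 - 62 = 3896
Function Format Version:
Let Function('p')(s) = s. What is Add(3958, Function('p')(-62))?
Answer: 3896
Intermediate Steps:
Add(3958, Function('p')(-62)) = Add(3958, -62) = 3896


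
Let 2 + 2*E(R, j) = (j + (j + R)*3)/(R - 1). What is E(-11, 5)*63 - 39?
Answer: -543/8 ≈ -67.875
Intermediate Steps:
E(R, j) = -1 + (3*R + 4*j)/(2*(-1 + R)) (E(R, j) = -1 + ((j + (j + R)*3)/(R - 1))/2 = -1 + ((j + (R + j)*3)/(-1 + R))/2 = -1 + ((j + (3*R + 3*j))/(-1 + R))/2 = -1 + ((3*R + 4*j)/(-1 + R))/2 = -1 + (3*R + 4*j)/(2*(-1 + R)))
E(-11, 5)*63 - 39 = ((2 - 11 + 4*5)/(2*(-1 - 11)))*63 - 39 = ((½)*(2 - 11 + 20)/(-12))*63 - 39 = ((½)*(-1/12)*11)*63 - 39 = -11/24*63 - 39 = -231/8 - 39 = -543/8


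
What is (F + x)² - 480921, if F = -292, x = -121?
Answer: -310352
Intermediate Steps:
(F + x)² - 480921 = (-292 - 121)² - 480921 = (-413)² - 480921 = 170569 - 480921 = -310352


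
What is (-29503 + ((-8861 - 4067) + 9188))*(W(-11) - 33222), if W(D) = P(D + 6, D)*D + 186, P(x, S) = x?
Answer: 1096387383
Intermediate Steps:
W(D) = 186 + D*(6 + D) (W(D) = (D + 6)*D + 186 = (6 + D)*D + 186 = D*(6 + D) + 186 = 186 + D*(6 + D))
(-29503 + ((-8861 - 4067) + 9188))*(W(-11) - 33222) = (-29503 + ((-8861 - 4067) + 9188))*((186 - 11*(6 - 11)) - 33222) = (-29503 + (-12928 + 9188))*((186 - 11*(-5)) - 33222) = (-29503 - 3740)*((186 + 55) - 33222) = -33243*(241 - 33222) = -33243*(-32981) = 1096387383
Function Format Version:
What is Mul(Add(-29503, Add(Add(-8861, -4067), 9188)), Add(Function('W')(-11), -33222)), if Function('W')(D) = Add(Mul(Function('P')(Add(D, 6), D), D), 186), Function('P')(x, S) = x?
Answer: 1096387383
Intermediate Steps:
Function('W')(D) = Add(186, Mul(D, Add(6, D))) (Function('W')(D) = Add(Mul(Add(D, 6), D), 186) = Add(Mul(Add(6, D), D), 186) = Add(Mul(D, Add(6, D)), 186) = Add(186, Mul(D, Add(6, D))))
Mul(Add(-29503, Add(Add(-8861, -4067), 9188)), Add(Function('W')(-11), -33222)) = Mul(Add(-29503, Add(Add(-8861, -4067), 9188)), Add(Add(186, Mul(-11, Add(6, -11))), -33222)) = Mul(Add(-29503, Add(-12928, 9188)), Add(Add(186, Mul(-11, -5)), -33222)) = Mul(Add(-29503, -3740), Add(Add(186, 55), -33222)) = Mul(-33243, Add(241, -33222)) = Mul(-33243, -32981) = 1096387383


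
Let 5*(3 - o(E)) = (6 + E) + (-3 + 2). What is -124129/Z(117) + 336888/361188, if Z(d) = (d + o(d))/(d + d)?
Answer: -728548723783/2397887 ≈ -3.0383e+5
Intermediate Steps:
o(E) = 2 - E/5 (o(E) = 3 - ((6 + E) + (-3 + 2))/5 = 3 - ((6 + E) - 1)/5 = 3 - (5 + E)/5 = 3 + (-1 - E/5) = 2 - E/5)
Z(d) = (2 + 4*d/5)/(2*d) (Z(d) = (d + (2 - d/5))/(d + d) = (2 + 4*d/5)/((2*d)) = (2 + 4*d/5)*(1/(2*d)) = (2 + 4*d/5)/(2*d))
-124129/Z(117) + 336888/361188 = -124129/(2/5 + 1/117) + 336888/361188 = -124129/(2/5 + 1/117) + 336888*(1/361188) = -124129/239/585 + 9358/10033 = -124129*585/239 + 9358/10033 = -72615465/239 + 9358/10033 = -728548723783/2397887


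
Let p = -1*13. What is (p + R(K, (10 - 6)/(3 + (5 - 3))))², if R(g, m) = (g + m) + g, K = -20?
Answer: 68121/25 ≈ 2724.8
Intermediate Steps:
R(g, m) = m + 2*g
p = -13
(p + R(K, (10 - 6)/(3 + (5 - 3))))² = (-13 + ((10 - 6)/(3 + (5 - 3)) + 2*(-20)))² = (-13 + (4/(3 + 2) - 40))² = (-13 + (4/5 - 40))² = (-13 + (4*(⅕) - 40))² = (-13 + (⅘ - 40))² = (-13 - 196/5)² = (-261/5)² = 68121/25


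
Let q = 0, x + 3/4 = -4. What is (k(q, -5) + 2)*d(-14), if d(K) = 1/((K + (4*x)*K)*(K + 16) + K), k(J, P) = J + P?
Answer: -3/490 ≈ -0.0061224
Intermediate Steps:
x = -19/4 (x = -¾ - 4 = -19/4 ≈ -4.7500)
d(K) = 1/(K - 18*K*(16 + K)) (d(K) = 1/((K + (4*(-19/4))*K)*(K + 16) + K) = 1/((K - 19*K)*(16 + K) + K) = 1/((-18*K)*(16 + K) + K) = 1/(-18*K*(16 + K) + K) = 1/(K - 18*K*(16 + K)))
(k(q, -5) + 2)*d(-14) = ((0 - 5) + 2)*(1/((-14)*(-287 - 18*(-14)))) = (-5 + 2)*(-1/(14*(-287 + 252))) = -(-3)/(14*(-35)) = -(-3)*(-1)/(14*35) = -3*1/490 = -3/490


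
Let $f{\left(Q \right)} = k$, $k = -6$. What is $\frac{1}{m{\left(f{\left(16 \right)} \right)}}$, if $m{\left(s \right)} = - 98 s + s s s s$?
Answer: $\frac{1}{1884} \approx 0.00053079$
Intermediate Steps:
$f{\left(Q \right)} = -6$
$m{\left(s \right)} = s^{4} - 98 s$ ($m{\left(s \right)} = - 98 s + s^{2} s s = - 98 s + s^{3} s = - 98 s + s^{4} = s^{4} - 98 s$)
$\frac{1}{m{\left(f{\left(16 \right)} \right)}} = \frac{1}{\left(-6\right) \left(-98 + \left(-6\right)^{3}\right)} = \frac{1}{\left(-6\right) \left(-98 - 216\right)} = \frac{1}{\left(-6\right) \left(-314\right)} = \frac{1}{1884}$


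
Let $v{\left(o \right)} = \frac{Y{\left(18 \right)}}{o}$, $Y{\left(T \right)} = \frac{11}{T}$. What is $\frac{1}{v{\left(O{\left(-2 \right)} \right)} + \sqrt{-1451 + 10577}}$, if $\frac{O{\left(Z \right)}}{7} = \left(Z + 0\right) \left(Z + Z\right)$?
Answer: $- \frac{11088}{9272599943} + \frac{39626496 \sqrt{6}}{9272599943} \approx 0.010467$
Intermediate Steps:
$O{\left(Z \right)} = 14 Z^{2}$ ($O{\left(Z \right)} = 7 \left(Z + 0\right) \left(Z + Z\right) = 7 Z 2 Z = 7 \cdot 2 Z^{2} = 14 Z^{2}$)
$v{\left(o \right)} = \frac{11}{18 o}$ ($v{\left(o \right)} = \frac{11 \cdot \frac{1}{18}}{o} = \frac{11}{18 o}$)
$\frac{1}{v{\left(O{\left(-2 \right)} \right)} + \sqrt{-1451 + 10577}} = \frac{1}{\frac{11}{18 \cdot 14 \left(-2\right)^{2}} + \sqrt{-1451 + 10577}} = \frac{1}{\frac{11}{18 \cdot 14 \cdot 4} + \sqrt{9126}} = \frac{1}{\frac{11}{18 \cdot 56} + 39 \sqrt{6}} = \frac{1}{\frac{11}{18} \cdot \frac{1}{56} + 39 \sqrt{6}} = \frac{1}{\frac{11}{1008} + 39 \sqrt{6}}$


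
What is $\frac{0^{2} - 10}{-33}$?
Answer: $\frac{10}{33} \approx 0.30303$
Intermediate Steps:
$\frac{0^{2} - 10}{-33} = \left(0 - 10\right) \left(- \frac{1}{33}\right) = \left(-10\right) \left(- \frac{1}{33}\right) = \frac{10}{33}$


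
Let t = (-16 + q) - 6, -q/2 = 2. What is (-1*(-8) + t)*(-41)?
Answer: 738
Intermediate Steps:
q = -4 (q = -2*2 = -4)
t = -26 (t = (-16 - 4) - 6 = -20 - 6 = -26)
(-1*(-8) + t)*(-41) = (-1*(-8) - 26)*(-41) = (8 - 26)*(-41) = -18*(-41) = 738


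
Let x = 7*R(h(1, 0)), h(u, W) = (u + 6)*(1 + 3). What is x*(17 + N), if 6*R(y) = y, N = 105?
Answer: 11956/3 ≈ 3985.3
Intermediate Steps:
h(u, W) = 24 + 4*u (h(u, W) = (6 + u)*4 = 24 + 4*u)
R(y) = y/6
x = 98/3 (x = 7*((24 + 4*1)/6) = 7*((24 + 4)/6) = 7*((⅙)*28) = 7*(14/3) = 98/3 ≈ 32.667)
x*(17 + N) = 98*(17 + 105)/3 = (98/3)*122 = 11956/3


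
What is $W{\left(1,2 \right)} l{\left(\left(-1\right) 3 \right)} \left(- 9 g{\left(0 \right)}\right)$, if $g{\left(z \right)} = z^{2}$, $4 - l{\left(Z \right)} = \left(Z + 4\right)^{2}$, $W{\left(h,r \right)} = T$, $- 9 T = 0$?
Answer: $0$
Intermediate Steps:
$T = 0$ ($T = \left(- \frac{1}{9}\right) 0 = 0$)
$W{\left(h,r \right)} = 0$
$l{\left(Z \right)} = 4 - \left(4 + Z\right)^{2}$ ($l{\left(Z \right)} = 4 - \left(Z + 4\right)^{2} = 4 - \left(4 + Z\right)^{2}$)
$W{\left(1,2 \right)} l{\left(\left(-1\right) 3 \right)} \left(- 9 g{\left(0 \right)}\right) = 0 \left(4 - \left(4 - 3\right)^{2}\right) \left(- 9 \cdot 0^{2}\right) = 0 \left(4 - \left(4 - 3\right)^{2}\right) \left(\left(-9\right) 0\right) = 0 \left(4 - 1^{2}\right) 0 = 0 \left(4 - 1\right) 0 = 0 \cdot 3 \cdot 0 = 0 \cdot 0 = 0$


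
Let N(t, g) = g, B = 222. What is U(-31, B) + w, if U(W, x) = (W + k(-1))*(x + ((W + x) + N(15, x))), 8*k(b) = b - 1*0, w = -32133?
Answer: -415179/8 ≈ -51897.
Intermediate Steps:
k(b) = b/8 (k(b) = (b - 1*0)/8 = (b + 0)/8 = b/8)
U(W, x) = (-⅛ + W)*(W + 3*x) (U(W, x) = (W + (⅛)*(-1))*(x + ((W + x) + x)) = (W - ⅛)*(x + (W + 2*x)) = (-⅛ + W)*(W + 3*x))
U(-31, B) + w = ((-31)² - 3/8*222 - ⅛*(-31) + 3*(-31)*222) - 32133 = (961 - 333/4 + 31/8 - 20646) - 32133 = -158115/8 - 32133 = -415179/8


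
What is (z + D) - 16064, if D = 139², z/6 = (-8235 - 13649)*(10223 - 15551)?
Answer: 699590969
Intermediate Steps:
z = 699587712 (z = 6*((-8235 - 13649)*(10223 - 15551)) = 6*(-21884*(-5328)) = 6*116597952 = 699587712)
D = 19321
(z + D) - 16064 = (699587712 + 19321) - 16064 = 699607033 - 16064 = 699590969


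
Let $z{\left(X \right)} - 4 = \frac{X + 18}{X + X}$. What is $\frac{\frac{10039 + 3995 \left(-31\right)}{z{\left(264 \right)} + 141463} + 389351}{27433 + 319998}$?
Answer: $\frac{692439465895}{617888314519} \approx 1.1207$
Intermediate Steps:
$z{\left(X \right)} = 4 + \frac{18 + X}{2 X}$ ($z{\left(X \right)} = 4 + \frac{X + 18}{X + X} = 4 + \frac{18 + X}{2 X}$)
$\frac{\frac{10039 + 3995 \left(-31\right)}{z{\left(264 \right)} + 141463} + 389351}{27433 + 319998} = \frac{\frac{10039 + 3995 \left(-31\right)}{\left(\frac{9}{2} + \frac{9}{264}\right) + 141463} + 389351}{27433 + 319998} = \frac{\frac{10039 - 123845}{\left(\frac{9}{2} + 9 \cdot \frac{1}{264}\right) + 141463} + 389351}{347431} = \left(- \frac{113806}{\left(\frac{9}{2} + \frac{3}{88}\right) + 141463} + 389351\right) \frac{1}{347431} = \left(- \frac{113806}{\frac{399}{88} + 141463} + 389351\right) \frac{1}{347431} = \left(- \frac{113806}{\frac{12449143}{88}} + 389351\right) \frac{1}{347431} = \left(\left(-113806\right) \frac{88}{12449143} + 389351\right) \frac{1}{347431} = \left(- \frac{1430704}{1778449} + 389351\right) \frac{1}{347431} = \frac{692439465895}{1778449} \cdot \frac{1}{347431} = \frac{692439465895}{617888314519}$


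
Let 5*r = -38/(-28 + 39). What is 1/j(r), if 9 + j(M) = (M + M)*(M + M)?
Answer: -3025/21449 ≈ -0.14103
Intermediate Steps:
r = -38/55 (r = (-38/(-28 + 39))/5 = (-38/11)/5 = (-38*1/11)/5 = (1/5)*(-38/11) = -38/55 ≈ -0.69091)
j(M) = -9 + 4*M**2 (j(M) = -9 + (M + M)*(M + M) = -9 + (2*M)*(2*M) = -9 + 4*M**2)
1/j(r) = 1/(-9 + 4*(-38/55)**2) = 1/(-9 + 4*(1444/3025)) = 1/(-9 + 5776/3025) = 1/(-21449/3025) = -3025/21449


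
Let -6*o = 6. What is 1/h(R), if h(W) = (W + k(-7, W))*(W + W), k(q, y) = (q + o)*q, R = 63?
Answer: 1/14994 ≈ 6.6693e-5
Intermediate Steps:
o = -1 (o = -⅙*6 = -1)
k(q, y) = q*(-1 + q) (k(q, y) = (q - 1)*q = (-1 + q)*q = q*(-1 + q))
h(W) = 2*W*(56 + W) (h(W) = (W - 7*(-1 - 7))*(W + W) = (W - 7*(-8))*(2*W) = (W + 56)*(2*W) = (56 + W)*(2*W) = 2*W*(56 + W))
1/h(R) = 1/(2*63*(56 + 63)) = 1/(2*63*119) = 1/14994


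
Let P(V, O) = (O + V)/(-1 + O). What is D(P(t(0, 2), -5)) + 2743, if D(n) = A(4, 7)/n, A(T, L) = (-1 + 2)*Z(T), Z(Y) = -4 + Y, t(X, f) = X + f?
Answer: 2743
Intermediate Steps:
P(V, O) = (O + V)/(-1 + O)
A(T, L) = -4 + T (A(T, L) = (-1 + 2)*(-4 + T) = 1*(-4 + T) = -4 + T)
D(n) = 0 (D(n) = (-4 + 4)/n = 0/n = 0)
D(P(t(0, 2), -5)) + 2743 = 0 + 2743 = 2743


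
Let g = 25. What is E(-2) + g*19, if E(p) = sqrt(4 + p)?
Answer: 475 + sqrt(2) ≈ 476.41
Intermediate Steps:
E(-2) + g*19 = sqrt(4 - 2) + 25*19 = sqrt(2) + 475 = 475 + sqrt(2)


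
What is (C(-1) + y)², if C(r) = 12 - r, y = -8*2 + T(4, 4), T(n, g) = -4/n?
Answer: 16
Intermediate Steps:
y = -17 (y = -8*2 - 4/4 = -16 - 4*¼ = -16 - 1 = -17)
(C(-1) + y)² = ((12 - 1*(-1)) - 17)² = ((12 + 1) - 17)² = (13 - 17)² = (-4)² = 16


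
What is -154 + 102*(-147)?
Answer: -15148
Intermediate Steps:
-154 + 102*(-147) = -154 - 14994 = -15148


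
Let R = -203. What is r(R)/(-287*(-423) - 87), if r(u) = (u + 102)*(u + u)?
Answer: 20503/60657 ≈ 0.33802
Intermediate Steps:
r(u) = 2*u*(102 + u) (r(u) = (102 + u)*(2*u) = 2*u*(102 + u))
r(R)/(-287*(-423) - 87) = (2*(-203)*(102 - 203))/(-287*(-423) - 87) = (2*(-203)*(-101))/(121401 - 87) = 41006/121314 = 41006*(1/121314) = 20503/60657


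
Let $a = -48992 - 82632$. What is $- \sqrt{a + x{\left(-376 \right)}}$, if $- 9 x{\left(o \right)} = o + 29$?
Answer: $- \frac{i \sqrt{1184269}}{3} \approx - 362.75 i$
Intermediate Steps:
$x{\left(o \right)} = - \frac{29}{9} - \frac{o}{9}$ ($x{\left(o \right)} = - \frac{o + 29}{9} = - \frac{29 + o}{9} = - \frac{29}{9} - \frac{o}{9}$)
$a = -131624$
$- \sqrt{a + x{\left(-376 \right)}} = - \sqrt{-131624 - - \frac{347}{9}} = - \sqrt{-131624 + \left(- \frac{29}{9} + \frac{376}{9}\right)} = - \sqrt{-131624 + \frac{347}{9}} = - \sqrt{- \frac{1184269}{9}} = - \frac{i \sqrt{1184269}}{3}$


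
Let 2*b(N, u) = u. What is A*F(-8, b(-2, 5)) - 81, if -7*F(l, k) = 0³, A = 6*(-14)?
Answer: -81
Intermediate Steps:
b(N, u) = u/2
A = -84
F(l, k) = 0 (F(l, k) = -⅐*0³ = -⅐*0 = 0)
A*F(-8, b(-2, 5)) - 81 = -84*0 - 81 = 0 - 81 = -81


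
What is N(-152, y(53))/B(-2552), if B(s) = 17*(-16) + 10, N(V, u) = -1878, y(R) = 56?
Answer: 939/131 ≈ 7.1679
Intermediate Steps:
B(s) = -262 (B(s) = -272 + 10 = -262)
N(-152, y(53))/B(-2552) = -1878/(-262) = -1878*(-1/262) = 939/131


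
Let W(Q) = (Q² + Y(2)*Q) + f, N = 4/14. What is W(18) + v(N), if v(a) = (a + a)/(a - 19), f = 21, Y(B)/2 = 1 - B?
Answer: 40475/131 ≈ 308.97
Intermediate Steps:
Y(B) = 2 - 2*B (Y(B) = 2*(1 - B) = 2 - 2*B)
N = 2/7 (N = 4*(1/14) = 2/7 ≈ 0.28571)
v(a) = 2*a/(-19 + a) (v(a) = (2*a)/(-19 + a) = 2*a/(-19 + a))
W(Q) = 21 + Q² - 2*Q (W(Q) = (Q² + (2 - 2*2)*Q) + 21 = (Q² + (2 - 4)*Q) + 21 = (Q² - 2*Q) + 21 = 21 + Q² - 2*Q)
W(18) + v(N) = (21 + 18² - 2*18) + 2*(2/7)/(-19 + 2/7) = (21 + 324 - 36) + 2*(2/7)/(-131/7) = 309 + 2*(2/7)*(-7/131) = 309 - 4/131 = 40475/131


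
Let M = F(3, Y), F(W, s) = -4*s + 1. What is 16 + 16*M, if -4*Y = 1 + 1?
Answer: 64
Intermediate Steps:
Y = -1/2 (Y = -(1 + 1)/4 = -1/4*2 = -1/2 ≈ -0.50000)
F(W, s) = 1 - 4*s
M = 3 (M = 1 - 4*(-1/2) = 1 + 2 = 3)
16 + 16*M = 16 + 16*3 = 16 + 48 = 64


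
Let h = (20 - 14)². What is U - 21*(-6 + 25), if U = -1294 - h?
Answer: -1729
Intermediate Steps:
h = 36 (h = 6² = 36)
U = -1330 (U = -1294 - 1*36 = -1294 - 36 = -1330)
U - 21*(-6 + 25) = -1330 - 21*(-6 + 25) = -1330 - 21*19 = -1330 - 1*399 = -1330 - 399 = -1729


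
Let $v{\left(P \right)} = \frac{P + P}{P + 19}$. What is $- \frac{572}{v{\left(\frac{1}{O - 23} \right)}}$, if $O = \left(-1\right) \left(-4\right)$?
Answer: $102960$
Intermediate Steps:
$O = 4$
$v{\left(P \right)} = \frac{2 P}{19 + P}$
$- \frac{572}{v{\left(\frac{1}{O - 23} \right)}} = - \frac{572}{2 \frac{1}{4 - 23} \frac{1}{19 + \frac{1}{4 - 23}}} = - \frac{572}{2 \frac{1}{-19} \frac{1}{19 + \frac{1}{-19}}} = - \frac{572}{2 \left(- \frac{1}{19}\right) \frac{1}{19 - \frac{1}{19}}} = - \frac{572}{2 \left(- \frac{1}{19}\right) \frac{1}{\frac{360}{19}}} = - \frac{572}{2 \left(- \frac{1}{19}\right) \frac{19}{360}} = - \frac{572}{- \frac{1}{180}} = \left(-572\right) \left(-180\right) = 102960$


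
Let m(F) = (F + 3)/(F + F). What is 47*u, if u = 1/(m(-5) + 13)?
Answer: 235/66 ≈ 3.5606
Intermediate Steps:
m(F) = (3 + F)/(2*F) (m(F) = (3 + F)/((2*F)) = (3 + F)*(1/(2*F)) = (3 + F)/(2*F))
u = 5/66 (u = 1/((½)*(3 - 5)/(-5) + 13) = 1/((½)*(-⅕)*(-2) + 13) = 1/(⅕ + 13) = 1/(66/5) = 5/66 ≈ 0.075758)
47*u = 47*(5/66) = 235/66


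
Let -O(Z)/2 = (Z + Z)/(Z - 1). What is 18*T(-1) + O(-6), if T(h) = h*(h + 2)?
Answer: -150/7 ≈ -21.429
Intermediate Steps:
O(Z) = -4*Z/(-1 + Z) (O(Z) = -2*(Z + Z)/(Z - 1) = -2*2*Z/(-1 + Z) = -4*Z/(-1 + Z))
T(h) = h*(2 + h)
18*T(-1) + O(-6) = 18*(-(2 - 1)) - 4*(-6)/(-1 - 6) = 18*(-1*1) - 4*(-6)/(-7) = 18*(-1) - 4*(-6)*(-1/7) = -18 - 24/7 = -150/7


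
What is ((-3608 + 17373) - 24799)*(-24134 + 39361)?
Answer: -168014718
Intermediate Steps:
((-3608 + 17373) - 24799)*(-24134 + 39361) = (13765 - 24799)*15227 = -11034*15227 = -168014718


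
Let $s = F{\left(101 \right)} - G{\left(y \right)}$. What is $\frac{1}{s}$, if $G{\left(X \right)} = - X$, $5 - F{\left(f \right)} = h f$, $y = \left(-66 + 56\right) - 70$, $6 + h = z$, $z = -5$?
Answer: $\frac{1}{1036} \approx 0.00096525$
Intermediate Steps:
$h = -11$ ($h = -6 - 5 = -11$)
$y = -80$ ($y = -10 - 70 = -80$)
$F{\left(f \right)} = 5 + 11 f$ ($F{\left(f \right)} = 5 - - 11 f = 5 + 11 f$)
$s = 1036$ ($s = \left(5 + 11 \cdot 101\right) - \left(-1\right) \left(-80\right) = \left(5 + 1111\right) - 80 = 1116 - 80 = 1036$)
$\frac{1}{s} = \frac{1}{1036}$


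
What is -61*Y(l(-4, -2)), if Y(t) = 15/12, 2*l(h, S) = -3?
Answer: -305/4 ≈ -76.250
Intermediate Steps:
l(h, S) = -3/2 (l(h, S) = (½)*(-3) = -3/2)
Y(t) = 5/4 (Y(t) = 15*(1/12) = 5/4)
-61*Y(l(-4, -2)) = -61*5/4 = -305/4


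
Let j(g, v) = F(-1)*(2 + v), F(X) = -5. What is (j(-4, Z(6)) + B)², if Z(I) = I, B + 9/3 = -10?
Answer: 2809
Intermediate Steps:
B = -13 (B = -3 - 10 = -13)
j(g, v) = -10 - 5*v (j(g, v) = -5*(2 + v) = -10 - 5*v)
(j(-4, Z(6)) + B)² = ((-10 - 5*6) - 13)² = ((-10 - 30) - 13)² = (-40 - 13)² = (-53)² = 2809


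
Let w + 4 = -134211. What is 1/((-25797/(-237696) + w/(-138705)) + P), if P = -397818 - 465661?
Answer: -2197974912/1897902813669413 ≈ -1.1581e-6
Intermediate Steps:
w = -134215 (w = -4 - 134211 = -134215)
P = -863479
1/((-25797/(-237696) + w/(-138705)) + P) = 1/((-25797/(-237696) - 134215/(-138705)) - 863479) = 1/((-25797*(-1/237696) - 134215*(-1/138705)) - 863479) = 1/((8599/79232 + 26843/27741) - 863479) = 1/(2365369435/2197974912 - 863479) = 1/(-1897902813669413/2197974912) = -2197974912/1897902813669413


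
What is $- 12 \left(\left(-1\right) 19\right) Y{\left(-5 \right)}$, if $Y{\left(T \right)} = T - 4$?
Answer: $-2052$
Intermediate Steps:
$Y{\left(T \right)} = -4 + T$ ($Y{\left(T \right)} = T - 4 = -4 + T$)
$- 12 \left(\left(-1\right) 19\right) Y{\left(-5 \right)} = - 12 \left(\left(-1\right) 19\right) \left(-4 - 5\right) = \left(-12\right) \left(-19\right) \left(-9\right) = 228 \left(-9\right) = -2052$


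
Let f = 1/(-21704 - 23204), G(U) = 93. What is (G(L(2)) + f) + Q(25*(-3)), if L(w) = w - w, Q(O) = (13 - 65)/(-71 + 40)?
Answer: 131804949/1392148 ≈ 94.677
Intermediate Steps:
Q(O) = 52/31 (Q(O) = -52/(-31) = -52*(-1/31) = 52/31)
L(w) = 0
f = -1/44908 (f = 1/(-44908) = -1/44908 ≈ -2.2268e-5)
(G(L(2)) + f) + Q(25*(-3)) = (93 - 1/44908) + 52/31 = 4176443/44908 + 52/31 = 131804949/1392148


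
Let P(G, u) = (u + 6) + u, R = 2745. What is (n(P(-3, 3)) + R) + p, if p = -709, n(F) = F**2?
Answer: 2180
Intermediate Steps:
P(G, u) = 6 + 2*u (P(G, u) = (6 + u) + u = 6 + 2*u)
(n(P(-3, 3)) + R) + p = ((6 + 2*3)**2 + 2745) - 709 = ((6 + 6)**2 + 2745) - 709 = (12**2 + 2745) - 709 = (144 + 2745) - 709 = 2889 - 709 = 2180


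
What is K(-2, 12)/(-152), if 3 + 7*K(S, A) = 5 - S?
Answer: -1/266 ≈ -0.0037594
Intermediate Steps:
K(S, A) = 2/7 - S/7 (K(S, A) = -3/7 + (5 - S)/7 = -3/7 + (5/7 - S/7) = 2/7 - S/7)
K(-2, 12)/(-152) = (2/7 - 1/7*(-2))/(-152) = (2/7 + 2/7)*(-1/152) = (4/7)*(-1/152) = -1/266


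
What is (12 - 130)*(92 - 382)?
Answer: 34220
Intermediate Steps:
(12 - 130)*(92 - 382) = -118*(-290) = 34220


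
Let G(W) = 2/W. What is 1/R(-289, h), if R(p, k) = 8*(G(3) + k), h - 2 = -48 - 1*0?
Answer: -3/1088 ≈ -0.0027574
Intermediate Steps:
h = -46 (h = 2 + (-48 - 1*0) = 2 + (-48 + 0) = 2 - 48 = -46)
R(p, k) = 16/3 + 8*k (R(p, k) = 8*(2/3 + k) = 8*(2*(⅓) + k) = 8*(⅔ + k) = 16/3 + 8*k)
1/R(-289, h) = 1/(16/3 + 8*(-46)) = 1/(16/3 - 368) = 1/(-1088/3) = -3/1088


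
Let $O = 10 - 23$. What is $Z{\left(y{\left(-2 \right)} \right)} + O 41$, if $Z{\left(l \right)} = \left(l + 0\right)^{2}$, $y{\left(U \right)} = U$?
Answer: $-529$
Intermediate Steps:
$O = -13$ ($O = 10 - 23 = -13$)
$Z{\left(l \right)} = l^{2}$
$Z{\left(y{\left(-2 \right)} \right)} + O 41 = \left(-2\right)^{2} - 533 = 4 - 533 = -529$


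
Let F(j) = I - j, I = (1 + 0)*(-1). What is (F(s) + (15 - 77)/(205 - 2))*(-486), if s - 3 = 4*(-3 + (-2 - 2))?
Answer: -2337660/203 ≈ -11516.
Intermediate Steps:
s = -25 (s = 3 + 4*(-3 + (-2 - 2)) = 3 + 4*(-3 - 4) = 3 + 4*(-7) = 3 - 28 = -25)
I = -1 (I = 1*(-1) = -1)
F(j) = -1 - j
(F(s) + (15 - 77)/(205 - 2))*(-486) = ((-1 - 1*(-25)) + (15 - 77)/(205 - 2))*(-486) = ((-1 + 25) - 62/203)*(-486) = (24 - 62*1/203)*(-486) = (24 - 62/203)*(-486) = (4810/203)*(-486) = -2337660/203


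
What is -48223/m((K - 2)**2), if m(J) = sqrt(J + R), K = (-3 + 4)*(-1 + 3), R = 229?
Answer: -48223*sqrt(229)/229 ≈ -3186.7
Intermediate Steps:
K = 2 (K = 1*2 = 2)
m(J) = sqrt(229 + J) (m(J) = sqrt(J + 229) = sqrt(229 + J))
-48223/m((K - 2)**2) = -48223/sqrt(229 + (2 - 2)**2) = -48223/sqrt(229 + 0**2) = -48223/sqrt(229 + 0) = -48223*sqrt(229)/229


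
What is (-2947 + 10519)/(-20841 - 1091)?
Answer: -1893/5483 ≈ -0.34525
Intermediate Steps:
(-2947 + 10519)/(-20841 - 1091) = 7572/(-21932) = 7572*(-1/21932) = -1893/5483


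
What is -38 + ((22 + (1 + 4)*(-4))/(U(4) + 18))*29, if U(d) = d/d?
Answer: -664/19 ≈ -34.947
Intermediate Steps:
U(d) = 1
-38 + ((22 + (1 + 4)*(-4))/(U(4) + 18))*29 = -38 + ((22 + (1 + 4)*(-4))/(1 + 18))*29 = -38 + ((22 + 5*(-4))/19)*29 = -38 + ((22 - 20)*(1/19))*29 = -38 + (2*(1/19))*29 = -38 + (2/19)*29 = -38 + 58/19 = -664/19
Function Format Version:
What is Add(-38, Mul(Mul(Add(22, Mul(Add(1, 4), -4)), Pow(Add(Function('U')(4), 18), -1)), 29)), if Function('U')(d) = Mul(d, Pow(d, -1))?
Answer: Rational(-664, 19) ≈ -34.947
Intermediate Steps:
Function('U')(d) = 1
Add(-38, Mul(Mul(Add(22, Mul(Add(1, 4), -4)), Pow(Add(Function('U')(4), 18), -1)), 29)) = Add(-38, Mul(Mul(Add(22, Mul(Add(1, 4), -4)), Pow(Add(1, 18), -1)), 29)) = Add(-38, Mul(Mul(Add(22, Mul(5, -4)), Pow(19, -1)), 29)) = Add(-38, Mul(Mul(Add(22, -20), Rational(1, 19)), 29)) = Add(-38, Mul(Mul(2, Rational(1, 19)), 29)) = Add(-38, Mul(Rational(2, 19), 29)) = Add(-38, Rational(58, 19)) = Rational(-664, 19)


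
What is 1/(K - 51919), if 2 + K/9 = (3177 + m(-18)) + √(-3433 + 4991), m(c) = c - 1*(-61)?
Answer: -22957/526897651 - 9*√1558/526897651 ≈ -4.4244e-5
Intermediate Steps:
m(c) = 61 + c (m(c) = c + 61 = 61 + c)
K = 28962 + 9*√1558 (K = -18 + 9*((3177 + (61 - 18)) + √(-3433 + 4991)) = -18 + 9*((3177 + 43) + √1558) = -18 + 9*(3220 + √1558) = -18 + (28980 + 9*√1558) = 28962 + 9*√1558 ≈ 29317.)
1/(K - 51919) = 1/((28962 + 9*√1558) - 51919) = 1/(-22957 + 9*√1558)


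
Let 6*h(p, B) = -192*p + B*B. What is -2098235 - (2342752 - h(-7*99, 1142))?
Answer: -12604351/3 ≈ -4.2014e+6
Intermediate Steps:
h(p, B) = -32*p + B**2/6 (h(p, B) = (-192*p + B*B)/6 = (-192*p + B**2)/6 = (B**2 - 192*p)/6 = -32*p + B**2/6)
-2098235 - (2342752 - h(-7*99, 1142)) = -2098235 - (2342752 - (-(-224)*99 + (1/6)*1142**2)) = -2098235 - (2342752 - (-32*(-693) + (1/6)*1304164)) = -2098235 - (2342752 - (22176 + 652082/3)) = -2098235 - (2342752 - 1*718610/3) = -2098235 - (2342752 - 718610/3) = -2098235 - 1*6309646/3 = -2098235 - 6309646/3 = -12604351/3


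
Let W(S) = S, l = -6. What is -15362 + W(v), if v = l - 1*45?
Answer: -15413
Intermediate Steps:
v = -51 (v = -6 - 1*45 = -6 - 45 = -51)
-15362 + W(v) = -15362 - 51 = -15413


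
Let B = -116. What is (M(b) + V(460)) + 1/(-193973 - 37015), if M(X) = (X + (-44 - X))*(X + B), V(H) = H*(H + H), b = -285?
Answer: 101829673871/230988 ≈ 4.4084e+5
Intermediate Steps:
V(H) = 2*H² (V(H) = H*(2*H) = 2*H²)
M(X) = 5104 - 44*X (M(X) = (X + (-44 - X))*(X - 116) = -44*(-116 + X) = 5104 - 44*X)
(M(b) + V(460)) + 1/(-193973 - 37015) = ((5104 - 44*(-285)) + 2*460²) + 1/(-193973 - 37015) = ((5104 + 12540) + 2*211600) + 1/(-230988) = (17644 + 423200) - 1/230988 = 440844 - 1/230988 = 101829673871/230988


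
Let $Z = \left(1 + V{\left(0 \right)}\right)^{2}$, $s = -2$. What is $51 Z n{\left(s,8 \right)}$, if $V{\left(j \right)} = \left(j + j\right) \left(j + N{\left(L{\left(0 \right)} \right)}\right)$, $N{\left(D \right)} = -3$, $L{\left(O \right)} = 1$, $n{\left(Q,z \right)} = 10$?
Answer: $510$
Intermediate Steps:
$V{\left(j \right)} = 2 j \left(-3 + j\right)$ ($V{\left(j \right)} = \left(j + j\right) \left(j - 3\right) = 2 j \left(-3 + j\right)$)
$Z = 1$ ($Z = \left(1 + 2 \cdot 0 \left(-3 + 0\right)\right)^{2} = \left(1 + 2 \cdot 0 \left(-3\right)\right)^{2} = \left(1 + 0\right)^{2} = 1^{2} = 1$)
$51 Z n{\left(s,8 \right)} = 51 \cdot 1 \cdot 10 = 51 \cdot 10 = 510$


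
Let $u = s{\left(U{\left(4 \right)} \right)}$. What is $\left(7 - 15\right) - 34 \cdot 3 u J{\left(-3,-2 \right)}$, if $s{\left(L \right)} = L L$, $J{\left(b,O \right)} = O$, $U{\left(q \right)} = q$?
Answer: $3256$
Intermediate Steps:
$s{\left(L \right)} = L^{2}$
$u = 16$ ($u = 4^{2} = 16$)
$\left(7 - 15\right) - 34 \cdot 3 u J{\left(-3,-2 \right)} = \left(7 - 15\right) - 34 \cdot 3 \cdot 16 \left(-2\right) = \left(7 - 15\right) - 34 \cdot 48 \left(-2\right) = -8 - -3264 = -8 + 3264 = 3256$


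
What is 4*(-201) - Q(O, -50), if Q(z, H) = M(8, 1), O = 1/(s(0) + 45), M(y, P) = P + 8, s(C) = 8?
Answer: -813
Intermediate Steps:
M(y, P) = 8 + P
O = 1/53 (O = 1/(8 + 45) = 1/53 ≈ 0.018868)
Q(z, H) = 9 (Q(z, H) = 8 + 1 = 9)
4*(-201) - Q(O, -50) = 4*(-201) - 1*9 = -804 - 9 = -813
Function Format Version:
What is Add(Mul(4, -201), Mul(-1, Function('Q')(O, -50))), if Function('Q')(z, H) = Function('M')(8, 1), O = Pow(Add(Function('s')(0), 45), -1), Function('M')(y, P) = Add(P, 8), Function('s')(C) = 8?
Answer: -813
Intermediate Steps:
Function('M')(y, P) = Add(8, P)
O = Rational(1, 53) (O = Pow(Add(8, 45), -1) = Pow(53, -1) = Rational(1, 53) ≈ 0.018868)
Function('Q')(z, H) = 9 (Function('Q')(z, H) = Add(8, 1) = 9)
Add(Mul(4, -201), Mul(-1, Function('Q')(O, -50))) = Add(Mul(4, -201), Mul(-1, 9)) = Add(-804, -9) = -813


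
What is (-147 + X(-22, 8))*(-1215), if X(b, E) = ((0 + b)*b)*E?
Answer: -4525875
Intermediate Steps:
X(b, E) = E*b² (X(b, E) = (b*b)*E = b²*E = E*b²)
(-147 + X(-22, 8))*(-1215) = (-147 + 8*(-22)²)*(-1215) = (-147 + 8*484)*(-1215) = (-147 + 3872)*(-1215) = 3725*(-1215) = -4525875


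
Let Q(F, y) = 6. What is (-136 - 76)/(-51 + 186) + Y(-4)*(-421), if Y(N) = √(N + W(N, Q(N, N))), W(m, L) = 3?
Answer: -212/135 - 421*I ≈ -1.5704 - 421.0*I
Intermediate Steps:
Y(N) = √(3 + N) (Y(N) = √(N + 3) = √(3 + N))
(-136 - 76)/(-51 + 186) + Y(-4)*(-421) = (-136 - 76)/(-51 + 186) + √(3 - 4)*(-421) = -212/135 + √(-1)*(-421) = -212*1/135 + I*(-421) = -212/135 - 421*I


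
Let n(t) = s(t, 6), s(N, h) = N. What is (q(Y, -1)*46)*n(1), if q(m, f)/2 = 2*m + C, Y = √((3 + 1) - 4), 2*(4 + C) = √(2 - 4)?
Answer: -368 + 46*I*√2 ≈ -368.0 + 65.054*I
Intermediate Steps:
n(t) = t
C = -4 + I*√2/2 (C = -4 + √(2 - 4)/2 = -4 + √(-2)/2 = -4 + (I*√2)/2 = -4 + I*√2/2 ≈ -4.0 + 0.70711*I)
Y = 0 (Y = √(4 - 4) = √0 = 0)
q(m, f) = -8 + 4*m + I*√2 (q(m, f) = 2*(2*m + (-4 + I*√2/2)) = 2*(-4 + 2*m + I*√2/2) = -8 + 4*m + I*√2)
(q(Y, -1)*46)*n(1) = ((-8 + 4*0 + I*√2)*46)*1 = ((-8 + 0 + I*√2)*46)*1 = ((-8 + I*√2)*46)*1 = (-368 + 46*I*√2)*1 = -368 + 46*I*√2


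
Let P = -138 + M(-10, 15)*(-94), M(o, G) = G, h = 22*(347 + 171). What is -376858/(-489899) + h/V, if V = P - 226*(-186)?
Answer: 744325561/708393954 ≈ 1.0507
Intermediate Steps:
h = 11396 (h = 22*518 = 11396)
P = -1548 (P = -138 + 15*(-94) = -138 - 1410 = -1548)
V = 40488 (V = -1548 - 226*(-186) = -1548 - 1*(-42036) = -1548 + 42036 = 40488)
-376858/(-489899) + h/V = -376858/(-489899) + 11396/40488 = -376858*(-1/489899) + 11396*(1/40488) = 376858/489899 + 407/1446 = 744325561/708393954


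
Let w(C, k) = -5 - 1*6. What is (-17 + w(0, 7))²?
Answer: 784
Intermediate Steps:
w(C, k) = -11 (w(C, k) = -5 - 6 = -11)
(-17 + w(0, 7))² = (-17 - 11)² = (-28)² = 784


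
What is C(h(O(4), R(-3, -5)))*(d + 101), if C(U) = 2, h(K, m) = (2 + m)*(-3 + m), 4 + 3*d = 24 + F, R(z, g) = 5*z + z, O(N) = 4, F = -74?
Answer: 166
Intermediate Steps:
R(z, g) = 6*z
d = -18 (d = -4/3 + (24 - 74)/3 = -4/3 + (⅓)*(-50) = -4/3 - 50/3 = -18)
h(K, m) = (-3 + m)*(2 + m)
C(h(O(4), R(-3, -5)))*(d + 101) = 2*(-18 + 101) = 2*83 = 166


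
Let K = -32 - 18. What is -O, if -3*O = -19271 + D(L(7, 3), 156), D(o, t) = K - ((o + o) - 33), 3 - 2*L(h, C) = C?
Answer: -19288/3 ≈ -6429.3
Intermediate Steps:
L(h, C) = 3/2 - C/2
K = -50
D(o, t) = -17 - 2*o (D(o, t) = -50 - ((o + o) - 33) = -50 - (2*o - 33) = -50 - (-33 + 2*o) = -50 + (33 - 2*o) = -17 - 2*o)
O = 19288/3 (O = -(-19271 + (-17 - 2*(3/2 - ½*3)))/3 = -(-19271 + (-17 - 2*(3/2 - 3/2)))/3 = -(-19271 + (-17 - 2*0))/3 = -(-19271 + (-17 + 0))/3 = -(-19271 - 17)/3 = -⅓*(-19288) = 19288/3 ≈ 6429.3)
-O = -1*19288/3 = -19288/3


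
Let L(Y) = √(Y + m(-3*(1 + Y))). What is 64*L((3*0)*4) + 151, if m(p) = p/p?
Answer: 215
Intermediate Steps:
m(p) = 1
L(Y) = √(1 + Y) (L(Y) = √(Y + 1) = √(1 + Y))
64*L((3*0)*4) + 151 = 64*√(1 + (3*0)*4) + 151 = 64*√(1 + 0*4) + 151 = 64*√(1 + 0) + 151 = 64*√1 + 151 = 64*1 + 151 = 64 + 151 = 215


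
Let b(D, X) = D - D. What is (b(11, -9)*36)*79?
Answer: 0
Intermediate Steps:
b(D, X) = 0
(b(11, -9)*36)*79 = (0*36)*79 = 0*79 = 0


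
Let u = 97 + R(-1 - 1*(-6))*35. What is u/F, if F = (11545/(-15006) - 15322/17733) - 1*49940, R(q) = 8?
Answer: -33440075682/4429846155179 ≈ -0.0075488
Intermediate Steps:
u = 377 (u = 97 + 8*35 = 97 + 280 = 377)
F = -4429846155179/88700466 (F = (11545*(-1/15006) - 15322/17733) - 49940 = (-11545/15006 - 1*15322/17733) - 49940 = (-11545/15006 - 15322/17733) - 49940 = -144883139/88700466 - 49940 = -4429846155179/88700466 ≈ -49942.)
u/F = 377/(-4429846155179/88700466) = 377*(-88700466/4429846155179) = -33440075682/4429846155179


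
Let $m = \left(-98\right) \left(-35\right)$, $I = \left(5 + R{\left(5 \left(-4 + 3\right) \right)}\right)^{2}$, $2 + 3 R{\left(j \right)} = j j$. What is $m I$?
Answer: $\frac{4952920}{9} \approx 5.5032 \cdot 10^{5}$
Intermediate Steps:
$R{\left(j \right)} = - \frac{2}{3} + \frac{j^{2}}{3}$ ($R{\left(j \right)} = - \frac{2}{3} + \frac{j j}{3} = - \frac{2}{3} + \frac{j^{2}}{3}$)
$I = \frac{1444}{9}$ ($I = \left(5 - \left(\frac{2}{3} - \frac{\left(5 \left(-4 + 3\right)\right)^{2}}{3}\right)\right)^{2} = \left(5 - \left(\frac{2}{3} - \frac{\left(5 \left(-1\right)\right)^{2}}{3}\right)\right)^{2} = \left(5 - \left(\frac{2}{3} - \frac{\left(-5\right)^{2}}{3}\right)\right)^{2} = \left(5 + \left(- \frac{2}{3} + \frac{1}{3} \cdot 25\right)\right)^{2} = \left(5 + \left(- \frac{2}{3} + \frac{25}{3}\right)\right)^{2} = \left(5 + \frac{23}{3}\right)^{2} = \left(\frac{38}{3}\right)^{2} = \frac{1444}{9} \approx 160.44$)
$m = 3430$
$m I = 3430 \cdot \frac{1444}{9} = \frac{4952920}{9}$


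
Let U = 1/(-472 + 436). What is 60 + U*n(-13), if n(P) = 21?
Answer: 713/12 ≈ 59.417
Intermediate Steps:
U = -1/36 (U = 1/(-36) = -1/36 ≈ -0.027778)
60 + U*n(-13) = 60 - 1/36*21 = 60 - 7/12 = 713/12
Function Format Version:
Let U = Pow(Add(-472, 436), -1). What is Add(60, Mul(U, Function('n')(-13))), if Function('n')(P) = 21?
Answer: Rational(713, 12) ≈ 59.417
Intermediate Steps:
U = Rational(-1, 36) (U = Pow(-36, -1) = Rational(-1, 36) ≈ -0.027778)
Add(60, Mul(U, Function('n')(-13))) = Add(60, Mul(Rational(-1, 36), 21)) = Add(60, Rational(-7, 12)) = Rational(713, 12)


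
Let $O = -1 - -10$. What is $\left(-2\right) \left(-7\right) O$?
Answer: $126$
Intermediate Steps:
$O = 9$ ($O = -1 + 10 = 9$)
$\left(-2\right) \left(-7\right) O = \left(-2\right) \left(-7\right) 9 = 14 \cdot 9 = 126$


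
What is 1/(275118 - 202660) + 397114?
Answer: 28774086213/72458 ≈ 3.9711e+5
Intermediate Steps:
1/(275118 - 202660) + 397114 = 1/72458 + 397114 = 28774086213/72458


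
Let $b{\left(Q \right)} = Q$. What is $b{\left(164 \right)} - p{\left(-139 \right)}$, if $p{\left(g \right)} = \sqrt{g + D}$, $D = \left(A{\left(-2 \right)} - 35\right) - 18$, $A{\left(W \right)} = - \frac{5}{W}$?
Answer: $164 - \frac{i \sqrt{758}}{2} \approx 164.0 - 13.766 i$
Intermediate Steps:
$D = - \frac{101}{2}$ ($D = \left(- \frac{5}{-2} - 35\right) - 18 = \left(\left(-5\right) \left(- \frac{1}{2}\right) - 35\right) - 18 = \left(\frac{5}{2} - 35\right) - 18 = - \frac{65}{2} - 18 = - \frac{101}{2} \approx -50.5$)
$p{\left(g \right)} = \sqrt{- \frac{101}{2} + g}$ ($p{\left(g \right)} = \sqrt{g - \frac{101}{2}} = \sqrt{- \frac{101}{2} + g}$)
$b{\left(164 \right)} - p{\left(-139 \right)} = 164 - \frac{\sqrt{-202 + 4 \left(-139\right)}}{2} = 164 - \frac{\sqrt{-202 - 556}}{2} = 164 - \frac{\sqrt{-758}}{2} = 164 - \frac{i \sqrt{758}}{2}$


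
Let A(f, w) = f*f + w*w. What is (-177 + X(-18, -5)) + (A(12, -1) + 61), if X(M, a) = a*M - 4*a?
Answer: 139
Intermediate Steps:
A(f, w) = f**2 + w**2
X(M, a) = -4*a + M*a (X(M, a) = M*a - 4*a = -4*a + M*a)
(-177 + X(-18, -5)) + (A(12, -1) + 61) = (-177 - 5*(-4 - 18)) + ((12**2 + (-1)**2) + 61) = (-177 - 5*(-22)) + ((144 + 1) + 61) = (-177 + 110) + (145 + 61) = -67 + 206 = 139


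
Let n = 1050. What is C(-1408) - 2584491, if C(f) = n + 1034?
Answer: -2582407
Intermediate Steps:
C(f) = 2084 (C(f) = 1050 + 1034 = 2084)
C(-1408) - 2584491 = 2084 - 2584491 = -2582407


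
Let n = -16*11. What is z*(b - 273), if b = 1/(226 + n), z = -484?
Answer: 3303058/25 ≈ 1.3212e+5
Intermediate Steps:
n = -176
b = 1/50 (b = 1/(226 - 176) = 1/50 ≈ 0.020000)
z*(b - 273) = -484*(1/50 - 273) = -484*(-13649/50) = 3303058/25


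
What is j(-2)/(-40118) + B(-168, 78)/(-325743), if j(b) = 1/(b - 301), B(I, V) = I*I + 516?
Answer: -116452014739/1319883925074 ≈ -0.088229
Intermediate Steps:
B(I, V) = 516 + I² (B(I, V) = I² + 516 = 516 + I²)
j(b) = 1/(-301 + b)
j(-2)/(-40118) + B(-168, 78)/(-325743) = 1/(-301 - 2*(-40118)) + (516 + (-168)²)/(-325743) = -1/40118/(-303) + (516 + 28224)*(-1/325743) = -1/303*(-1/40118) + 28740*(-1/325743) = 1/12155754 - 9580/108581 = -116452014739/1319883925074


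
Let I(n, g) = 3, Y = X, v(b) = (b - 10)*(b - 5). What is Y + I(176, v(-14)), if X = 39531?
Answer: 39534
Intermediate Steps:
v(b) = (-10 + b)*(-5 + b)
Y = 39531
Y + I(176, v(-14)) = 39531 + 3 = 39534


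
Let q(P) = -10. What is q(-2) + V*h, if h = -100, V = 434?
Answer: -43410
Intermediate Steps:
q(-2) + V*h = -10 + 434*(-100) = -10 - 43400 = -43410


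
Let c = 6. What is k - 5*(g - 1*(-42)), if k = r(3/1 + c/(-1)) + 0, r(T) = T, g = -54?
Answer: 57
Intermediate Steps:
k = -3 (k = (3/1 + 6/(-1)) + 0 = (3*1 + 6*(-1)) + 0 = (3 - 6) + 0 = -3 + 0 = -3)
k - 5*(g - 1*(-42)) = -3 - 5*(-54 - 1*(-42)) = -3 - 5*(-54 + 42) = -3 - 5*(-12) = -3 + 60 = 57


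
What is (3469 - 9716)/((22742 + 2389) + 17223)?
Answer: -6247/42354 ≈ -0.14749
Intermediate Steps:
(3469 - 9716)/((22742 + 2389) + 17223) = -6247/(25131 + 17223) = -6247/42354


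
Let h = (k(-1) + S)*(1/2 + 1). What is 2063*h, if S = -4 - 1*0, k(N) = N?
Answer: -30945/2 ≈ -15473.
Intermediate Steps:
S = -4 (S = -4 + 0 = -4)
h = -15/2 (h = (-1 - 4)*(1/2 + 1) = -5*(1/2 + 1) = -5*3/2 = -15/2 ≈ -7.5000)
2063*h = 2063*(-15/2) = -30945/2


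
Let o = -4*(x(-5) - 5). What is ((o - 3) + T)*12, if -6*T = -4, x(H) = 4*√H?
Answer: 212 - 192*I*√5 ≈ 212.0 - 429.33*I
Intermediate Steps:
T = ⅔ (T = -⅙*(-4) = ⅔ ≈ 0.66667)
o = 20 - 16*I*√5 (o = -4*(4*√(-5) - 5) = -4*(4*(I*√5) - 5) = -4*(4*I*√5 - 5) = -4*(-5 + 4*I*√5) = 20 - 16*I*√5 ≈ 20.0 - 35.777*I)
((o - 3) + T)*12 = (((20 - 16*I*√5) - 3) + ⅔)*12 = ((17 - 16*I*√5) + ⅔)*12 = (53/3 - 16*I*√5)*12 = 212 - 192*I*√5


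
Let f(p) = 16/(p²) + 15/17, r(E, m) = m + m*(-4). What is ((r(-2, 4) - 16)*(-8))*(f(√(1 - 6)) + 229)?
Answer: 4316032/85 ≈ 50777.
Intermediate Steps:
r(E, m) = -3*m (r(E, m) = m - 4*m = -3*m)
f(p) = 15/17 + 16/p² (f(p) = 16/p² + 15*(1/17) = 16/p² + 15/17 = 15/17 + 16/p²)
((r(-2, 4) - 16)*(-8))*(f(√(1 - 6)) + 229) = ((-3*4 - 16)*(-8))*((15/17 + 16/(√(1 - 6))²) + 229) = ((-12 - 16)*(-8))*((15/17 + 16/(√(-5))²) + 229) = (-28*(-8))*((15/17 + 16/(I*√5)²) + 229) = 224*((15/17 + 16*(-⅕)) + 229) = 224*((15/17 - 16/5) + 229) = 224*(-197/85 + 229) = 224*(19268/85) = 4316032/85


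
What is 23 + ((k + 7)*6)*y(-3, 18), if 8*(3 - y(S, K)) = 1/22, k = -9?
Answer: -569/44 ≈ -12.932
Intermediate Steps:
y(S, K) = 527/176 (y(S, K) = 3 - ⅛/22 = 3 - ⅛*1/22 = 3 - 1/176 = 527/176)
23 + ((k + 7)*6)*y(-3, 18) = 23 + ((-9 + 7)*6)*(527/176) = 23 - 2*6*(527/176) = 23 - 12*527/176 = 23 - 1581/44 = -569/44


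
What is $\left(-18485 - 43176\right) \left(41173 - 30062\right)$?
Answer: $-685115371$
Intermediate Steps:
$\left(-18485 - 43176\right) \left(41173 - 30062\right) = \left(-61661\right) 11111 = -685115371$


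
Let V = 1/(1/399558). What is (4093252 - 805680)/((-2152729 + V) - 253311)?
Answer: -1643786/1003241 ≈ -1.6385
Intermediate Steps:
V = 399558 (V = 1/(1/399558) = 399558)
(4093252 - 805680)/((-2152729 + V) - 253311) = (4093252 - 805680)/((-2152729 + 399558) - 253311) = 3287572/(-1753171 - 253311) = 3287572/(-2006482) = 3287572*(-1/2006482) = -1643786/1003241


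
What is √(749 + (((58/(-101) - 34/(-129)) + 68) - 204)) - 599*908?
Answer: -543892 + √104006976141/13029 ≈ -5.4387e+5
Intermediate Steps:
√(749 + (((58/(-101) - 34/(-129)) + 68) - 204)) - 599*908 = √(749 + (((58*(-1/101) - 34*(-1/129)) + 68) - 204)) - 543892 = √(749 + (((-58/101 + 34/129) + 68) - 204)) - 543892 = √(749 + ((-4048/13029 + 68) - 204)) - 543892 = √(749 + (881924/13029 - 204)) - 543892 = √(749 - 1775992/13029) - 543892 = √(7982729/13029) - 543892 = √104006976141/13029 - 543892 = -543892 + √104006976141/13029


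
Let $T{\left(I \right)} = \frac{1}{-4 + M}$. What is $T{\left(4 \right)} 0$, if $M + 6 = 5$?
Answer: $0$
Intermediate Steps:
$M = -1$ ($M = -6 + 5 = -1$)
$T{\left(I \right)} = - \frac{1}{5}$ ($T{\left(I \right)} = \frac{1}{-4 - 1} = \frac{1}{-5} = - \frac{1}{5}$)
$T{\left(4 \right)} 0 = \left(- \frac{1}{5}\right) 0 = 0$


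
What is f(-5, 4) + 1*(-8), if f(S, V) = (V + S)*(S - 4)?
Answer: 1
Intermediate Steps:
f(S, V) = (-4 + S)*(S + V) (f(S, V) = (S + V)*(-4 + S) = (-4 + S)*(S + V))
f(-5, 4) + 1*(-8) = ((-5)² - 4*(-5) - 4*4 - 5*4) + 1*(-8) = (25 + 20 - 16 - 20) - 8 = 9 - 8 = 1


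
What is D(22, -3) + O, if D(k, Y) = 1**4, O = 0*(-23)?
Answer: 1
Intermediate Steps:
O = 0
D(k, Y) = 1
D(22, -3) + O = 1 + 0 = 1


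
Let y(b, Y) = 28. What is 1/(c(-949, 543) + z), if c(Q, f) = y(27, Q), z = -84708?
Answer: -1/84680 ≈ -1.1809e-5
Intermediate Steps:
c(Q, f) = 28
1/(c(-949, 543) + z) = 1/(28 - 84708) = 1/(-84680) = -1/84680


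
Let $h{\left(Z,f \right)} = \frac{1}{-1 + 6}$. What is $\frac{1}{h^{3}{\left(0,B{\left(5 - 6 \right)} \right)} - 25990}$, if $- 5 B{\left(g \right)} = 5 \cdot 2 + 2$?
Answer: $- \frac{125}{3248749} \approx -3.8476 \cdot 10^{-5}$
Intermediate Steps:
$B{\left(g \right)} = - \frac{12}{5}$ ($B{\left(g \right)} = - \frac{5 \cdot 2 + 2}{5} = - \frac{10 + 2}{5} = \left(- \frac{1}{5}\right) 12 = - \frac{12}{5}$)
$h{\left(Z,f \right)} = \frac{1}{5}$
$\frac{1}{h^{3}{\left(0,B{\left(5 - 6 \right)} \right)} - 25990} = \frac{1}{\left(\frac{1}{5}\right)^{3} - 25990} = \frac{1}{\frac{1}{125} - 25990} = \frac{1}{- \frac{3248749}{125}} = - \frac{125}{3248749}$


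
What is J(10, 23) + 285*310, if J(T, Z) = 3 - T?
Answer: 88343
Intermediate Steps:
J(10, 23) + 285*310 = (3 - 1*10) + 285*310 = (3 - 10) + 88350 = -7 + 88350 = 88343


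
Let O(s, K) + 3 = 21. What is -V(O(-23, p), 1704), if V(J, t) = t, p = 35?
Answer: -1704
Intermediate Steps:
O(s, K) = 18 (O(s, K) = -3 + 21 = 18)
-V(O(-23, p), 1704) = -1*1704 = -1704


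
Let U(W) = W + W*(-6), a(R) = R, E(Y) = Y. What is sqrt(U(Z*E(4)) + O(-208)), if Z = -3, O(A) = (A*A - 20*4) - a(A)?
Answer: 6*sqrt(1207) ≈ 208.45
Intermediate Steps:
O(A) = -80 + A**2 - A (O(A) = (A*A - 20*4) - A = (A**2 - 80) - A = (-80 + A**2) - A = -80 + A**2 - A)
U(W) = -5*W (U(W) = W - 6*W = -5*W)
sqrt(U(Z*E(4)) + O(-208)) = sqrt(-(-15)*4 + (-80 + (-208)**2 - 1*(-208))) = sqrt(-5*(-12) + (-80 + 43264 + 208)) = sqrt(60 + 43392) = sqrt(43452) = 6*sqrt(1207)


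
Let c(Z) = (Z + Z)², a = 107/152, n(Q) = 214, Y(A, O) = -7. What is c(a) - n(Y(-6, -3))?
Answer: -1224615/5776 ≈ -212.02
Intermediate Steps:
a = 107/152 (a = 107*(1/152) = 107/152 ≈ 0.70395)
c(Z) = 4*Z² (c(Z) = (2*Z)² = 4*Z²)
c(a) - n(Y(-6, -3)) = 4*(107/152)² - 1*214 = 4*(11449/23104) - 214 = 11449/5776 - 214 = -1224615/5776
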